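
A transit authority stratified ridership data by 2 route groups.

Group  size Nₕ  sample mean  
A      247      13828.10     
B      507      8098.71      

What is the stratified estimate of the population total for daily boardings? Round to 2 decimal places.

Population total = Σ Nₕ·x̄ₕ (each stratum's size times its mean).
247·13828.10 + 507·8098.71 = 3415540.7 + 4106045.97 = 7521586.67.

7521586.67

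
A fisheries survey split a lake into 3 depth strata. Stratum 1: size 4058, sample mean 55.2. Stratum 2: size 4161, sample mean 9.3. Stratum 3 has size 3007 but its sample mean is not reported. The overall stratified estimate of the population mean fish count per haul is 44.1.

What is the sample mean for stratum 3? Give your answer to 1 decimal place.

N = 4058 + 4161 + 3007 = 11226.
Overall total = μ·N = 44.1·11226 = 495066.6.
Subtract the known strata: 4058·55.2 + 4161·9.3 = 262698.9.
Remaining total for stratum 3: 495066.6 − 262698.9 = 232367.7.
Divide by its size: 232367.7 / 3007 = 77.276... → 77.3.

77.3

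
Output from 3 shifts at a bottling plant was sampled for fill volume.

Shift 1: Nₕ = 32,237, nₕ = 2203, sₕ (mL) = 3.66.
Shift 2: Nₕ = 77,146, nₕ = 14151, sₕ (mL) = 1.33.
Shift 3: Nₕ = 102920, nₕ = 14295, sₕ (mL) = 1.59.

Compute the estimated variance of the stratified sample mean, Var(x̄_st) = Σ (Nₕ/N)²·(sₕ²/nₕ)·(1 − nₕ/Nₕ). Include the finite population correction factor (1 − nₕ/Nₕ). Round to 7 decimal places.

0.0001799

N = 212303; Wₕ = Nₕ/N.
shift 1: (32237/212303)²·3.66²/2203·(1 − 2203/32237) = 0.0001306181
shift 2: (77146/212303)²·1.33²/14151·(1 − 14151/77146) = 0.0000134779
shift 3: (102920/212303)²·1.59²/14295·(1 − 14295/102920) = 0.0000357894
Sum = 0.0001798853 → 0.0001799.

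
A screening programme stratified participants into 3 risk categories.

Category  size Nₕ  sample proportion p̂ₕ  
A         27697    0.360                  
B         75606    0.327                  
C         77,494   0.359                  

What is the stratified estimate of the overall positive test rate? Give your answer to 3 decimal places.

Wₕ = Nₕ/N with N = 180797: 0.1532, 0.4182, 0.4286.
p̂_st = 0.1532·0.360 + 0.4182·0.327 + 0.4286·0.359 ≈ 0.34577... → 0.346.

0.346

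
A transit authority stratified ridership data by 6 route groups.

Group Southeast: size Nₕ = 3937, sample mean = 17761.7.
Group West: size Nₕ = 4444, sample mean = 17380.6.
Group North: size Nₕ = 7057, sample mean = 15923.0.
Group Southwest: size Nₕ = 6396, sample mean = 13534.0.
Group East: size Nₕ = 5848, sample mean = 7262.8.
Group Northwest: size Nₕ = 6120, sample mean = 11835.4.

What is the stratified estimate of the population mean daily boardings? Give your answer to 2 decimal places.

13638.39

N = 3937 + 4444 + 7057 + 6396 + 5848 + 6120 = 33802.
The stratified mean weights each stratum mean by its population share Nₕ/N.
Σ Nₕx̄ₕ = 3937·17761.7 + 4444·17380.6 + 7057·15923.0 + 6396·13534.0 + 5848·7262.8 + 6120·11835.4 = 69927812.9 + 77239386.4 + 112368611 + 86563464 + 42472854.4 + 72432648 = 461004776.7.
Divide by N: 461004776.7 / 33802 = 13638.3876... → 13638.39.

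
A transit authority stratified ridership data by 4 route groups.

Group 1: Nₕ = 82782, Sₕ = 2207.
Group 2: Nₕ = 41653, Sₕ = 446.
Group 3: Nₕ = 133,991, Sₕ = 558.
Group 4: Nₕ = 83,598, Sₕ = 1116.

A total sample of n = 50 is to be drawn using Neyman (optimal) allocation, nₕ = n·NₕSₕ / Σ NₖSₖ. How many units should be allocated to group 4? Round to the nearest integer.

13

1: NₕSₕ = 82782·2207 = 182699874
2: NₕSₕ = 41653·446 = 18577238
3: NₕSₕ = 133991·558 = 74766978
4: NₕSₕ = 83598·1116 = 93295368
Σ NₕSₕ = 369339458.
n_4 = 50·93295368/369339458 = 12.630... → 13.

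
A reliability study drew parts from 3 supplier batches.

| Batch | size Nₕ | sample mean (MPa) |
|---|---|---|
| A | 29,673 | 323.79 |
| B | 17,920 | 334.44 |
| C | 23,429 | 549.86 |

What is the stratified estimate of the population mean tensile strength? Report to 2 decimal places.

x̄_st = (Σ Nₕx̄ₕ) / (Σ Nₕ) = (29673·323.79 + 17920·334.44 + 23429·549.86) / 71022
= 28483655.41 / 71022 = 401.0540... → 401.05.

401.05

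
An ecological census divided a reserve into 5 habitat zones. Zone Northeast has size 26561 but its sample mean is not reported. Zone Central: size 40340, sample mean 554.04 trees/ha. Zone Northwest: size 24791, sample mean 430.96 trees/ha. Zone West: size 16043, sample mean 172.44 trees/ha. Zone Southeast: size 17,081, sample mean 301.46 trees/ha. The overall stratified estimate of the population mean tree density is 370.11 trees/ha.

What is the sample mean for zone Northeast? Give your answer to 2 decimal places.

197.51

N = 26561 + 40340 + 24791 + 16043 + 17081 = 124816.
Overall total = μ·N = 370.11·124816 = 46195649.76.
Subtract the known strata: 40340·554.04 + 24791·430.96 + 16043·172.44 + 17081·301.46 = 40949596.14.
Remaining total for zone Northeast: 46195649.76 − 40949596.14 = 5246053.62.
Divide by its size: 5246053.62 / 26561 = 197.5096... → 197.51.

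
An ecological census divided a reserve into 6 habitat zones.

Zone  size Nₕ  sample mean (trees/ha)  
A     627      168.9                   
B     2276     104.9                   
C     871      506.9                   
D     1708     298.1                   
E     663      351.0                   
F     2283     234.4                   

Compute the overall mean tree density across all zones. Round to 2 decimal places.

x̄_st = (Σ Nₕx̄ₕ) / (Σ Nₕ) = (627·168.9 + 2276·104.9 + 871·506.9 + 1708·298.1 + 663·351.0 + 2283·234.4) / 8428
= 2063165.6 / 8428 = 244.7990... → 244.80.

244.80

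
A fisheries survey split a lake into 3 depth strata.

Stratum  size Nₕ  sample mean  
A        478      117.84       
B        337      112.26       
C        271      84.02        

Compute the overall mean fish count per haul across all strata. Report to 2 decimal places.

x̄_st = (Σ Nₕx̄ₕ) / (Σ Nₕ) = (478·117.84 + 337·112.26 + 271·84.02) / 1086
= 116928.56 / 1086 = 107.6690... → 107.67.

107.67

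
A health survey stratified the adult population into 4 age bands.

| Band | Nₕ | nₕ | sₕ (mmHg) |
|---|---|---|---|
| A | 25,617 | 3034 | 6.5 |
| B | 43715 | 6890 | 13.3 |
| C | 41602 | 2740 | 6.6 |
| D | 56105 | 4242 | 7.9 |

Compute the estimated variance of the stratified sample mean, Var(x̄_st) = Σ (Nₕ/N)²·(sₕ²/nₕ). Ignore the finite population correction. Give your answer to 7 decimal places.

N = 167039. Term for each stratum: Wₕ²sₕ²/nₕ.
Var(x̄_st) = 0.0003275155 + 0.0017583659 + 0.0009861204 + 0.0016597814 = 0.0047317833 → 0.0047318.

0.0047318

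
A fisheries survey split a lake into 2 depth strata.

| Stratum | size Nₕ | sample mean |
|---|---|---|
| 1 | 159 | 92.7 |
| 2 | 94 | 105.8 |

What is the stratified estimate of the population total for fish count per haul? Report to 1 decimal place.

1: 159·92.7 = 14739.3
2: 94·105.8 = 9945.2
τ̂ = Σ Nₕx̄ₕ = 24684.5.

24684.5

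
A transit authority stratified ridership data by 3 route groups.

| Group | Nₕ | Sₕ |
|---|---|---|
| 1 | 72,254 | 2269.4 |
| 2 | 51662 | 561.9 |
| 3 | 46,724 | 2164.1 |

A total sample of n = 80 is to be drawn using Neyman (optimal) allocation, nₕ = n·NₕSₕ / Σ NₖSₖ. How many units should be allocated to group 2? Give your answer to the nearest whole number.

Σ NₕSₕ = 72254·2269.4 + 51662·561.9 + 46724·2164.1 = 294117513.8.
Share for 2: 29028877.8/294117513.8 = 0.09870.
n_2 = 80 × 0.09870 = 7.896... → 8.

8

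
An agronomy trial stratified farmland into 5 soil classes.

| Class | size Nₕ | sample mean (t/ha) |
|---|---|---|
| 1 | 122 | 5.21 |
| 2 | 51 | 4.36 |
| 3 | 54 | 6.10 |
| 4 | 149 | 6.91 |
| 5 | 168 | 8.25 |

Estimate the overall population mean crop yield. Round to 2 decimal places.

6.62

N = 122 + 51 + 54 + 149 + 168 = 544.
Overall mean = Σ (Nₕ/N)·x̄ₕ — weight by population share, not a simple average.
Σ Nₕx̄ₕ = 122·5.21 + 51·4.36 + 54·6.10 + 149·6.91 + 168·8.25 = 635.62 + 222.36 + 329.4 + 1029.59 + 1386 = 3602.97.
Divide by N: 3602.97 / 544 = 6.6231... → 6.62.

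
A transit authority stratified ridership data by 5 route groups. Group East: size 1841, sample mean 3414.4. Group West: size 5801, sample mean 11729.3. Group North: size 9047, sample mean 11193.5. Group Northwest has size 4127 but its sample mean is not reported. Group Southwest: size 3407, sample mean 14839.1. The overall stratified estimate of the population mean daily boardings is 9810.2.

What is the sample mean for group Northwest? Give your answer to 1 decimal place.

2781.8

N = 1841 + 5801 + 9047 + 4127 + 3407 = 24223.
Overall total = μ·N = 9810.2·24223 = 237632474.6.
Subtract the known strata: 1841·3414.4 + 5801·11729.3 + 9047·11193.5 + 3407·14839.1 = 226151987.9.
Remaining total for group Northwest: 237632474.6 − 226151987.9 = 11480486.7.
Divide by its size: 11480486.7 / 4127 = 2781.800... → 2781.8.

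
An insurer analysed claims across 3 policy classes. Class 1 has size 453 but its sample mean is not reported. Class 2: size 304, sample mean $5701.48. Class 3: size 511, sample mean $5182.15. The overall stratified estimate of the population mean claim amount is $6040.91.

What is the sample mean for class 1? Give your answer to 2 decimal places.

7237.41

N = 453 + 304 + 511 = 1268.
Overall total = μ·N = 6040.91·1268 = 7659873.88.
Subtract the known strata: 304·5701.48 + 511·5182.15 = 4381328.57.
Remaining total for class 1: 7659873.88 − 4381328.57 = 3278545.31.
Divide by its size: 3278545.31 / 453 = 7237.4069... → 7237.41.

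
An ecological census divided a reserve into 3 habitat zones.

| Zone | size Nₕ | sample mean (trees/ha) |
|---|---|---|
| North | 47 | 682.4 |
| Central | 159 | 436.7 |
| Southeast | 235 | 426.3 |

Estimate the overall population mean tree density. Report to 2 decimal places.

457.34

N = 441; weights Wₕ = Nₕ/N = (0.1066, 0.3605, 0.5329).
x̄_st = Σ Wₕ·x̄ₕ = 0.1066·682.4 + 0.3605·436.7 + 0.5329·426.3 ≈ 457.3438...
→ 457.34.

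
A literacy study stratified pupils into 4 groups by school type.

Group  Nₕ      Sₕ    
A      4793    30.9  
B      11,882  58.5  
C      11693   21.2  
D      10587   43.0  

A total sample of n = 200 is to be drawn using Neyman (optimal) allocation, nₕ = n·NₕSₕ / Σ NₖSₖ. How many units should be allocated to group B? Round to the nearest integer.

Σ NₕSₕ = 4793·30.9 + 11882·58.5 + 11693·21.2 + 10587·43.0 = 1546333.3.
Share for B: 695097/1546333.3 = 0.44951.
n_B = 200 × 0.44951 = 89.903... → 90.

90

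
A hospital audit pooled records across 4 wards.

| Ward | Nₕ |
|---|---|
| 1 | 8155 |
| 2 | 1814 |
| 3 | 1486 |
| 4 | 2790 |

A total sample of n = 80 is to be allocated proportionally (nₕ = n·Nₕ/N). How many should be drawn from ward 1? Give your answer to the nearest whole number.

46

Share of ward 1 = 8155/14245 = 0.57248.
Allocate 80 × 0.57248 = 45.799... → 46.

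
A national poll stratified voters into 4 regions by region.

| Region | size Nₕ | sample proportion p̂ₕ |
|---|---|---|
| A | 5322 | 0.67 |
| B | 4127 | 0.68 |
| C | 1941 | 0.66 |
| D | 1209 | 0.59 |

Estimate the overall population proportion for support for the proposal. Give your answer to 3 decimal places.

0.664

Wₕ = Nₕ/N with N = 12599: 0.4224, 0.3276, 0.1541, 0.0960.
p̂_st = 0.4224·0.67 + 0.3276·0.68 + 0.1541·0.66 + 0.0960·0.59 ≈ 0.66406... → 0.664.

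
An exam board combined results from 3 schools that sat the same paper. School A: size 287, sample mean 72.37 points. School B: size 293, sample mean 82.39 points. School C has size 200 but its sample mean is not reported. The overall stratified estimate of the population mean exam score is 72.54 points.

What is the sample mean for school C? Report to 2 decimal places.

Σ Nₕx̄ₕ = N·μ, so 200·x̄_C = 780·72.54 − (287·72.37 + 293·82.39).
= 56581.2 − 44910.46 = 11670.74.
x̄_C = 11670.74 / 200 = 58.3537 → 58.35.

58.35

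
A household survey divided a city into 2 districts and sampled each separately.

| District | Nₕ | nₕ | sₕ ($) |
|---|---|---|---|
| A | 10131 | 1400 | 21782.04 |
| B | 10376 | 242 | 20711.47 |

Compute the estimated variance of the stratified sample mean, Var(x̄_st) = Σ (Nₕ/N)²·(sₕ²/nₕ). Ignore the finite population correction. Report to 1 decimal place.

N = 20507. Term for each stratum: Wₕ²sₕ²/nₕ.
Var(x̄_st) = 82712.1738 + 453797.5486 = 536509.7224 → 536509.7.

536509.7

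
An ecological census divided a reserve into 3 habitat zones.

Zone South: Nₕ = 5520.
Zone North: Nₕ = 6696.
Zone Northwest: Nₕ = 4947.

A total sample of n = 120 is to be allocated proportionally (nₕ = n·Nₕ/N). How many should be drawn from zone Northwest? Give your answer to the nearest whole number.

35

N = 5520 + 6696 + 4947 = 17163.
n_Northwest = 120·4947/17163 = 34.588... → 35.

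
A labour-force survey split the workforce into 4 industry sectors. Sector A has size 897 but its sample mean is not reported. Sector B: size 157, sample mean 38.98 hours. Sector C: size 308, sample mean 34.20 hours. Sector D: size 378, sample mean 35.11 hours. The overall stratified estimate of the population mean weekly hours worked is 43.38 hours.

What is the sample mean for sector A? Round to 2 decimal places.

50.79

N = 897 + 157 + 308 + 378 = 1740.
Overall total = μ·N = 43.38·1740 = 75481.2.
Subtract the known strata: 157·38.98 + 308·34.20 + 378·35.11 = 29925.04.
Remaining total for sector A: 75481.2 − 29925.04 = 45556.16.
Divide by its size: 45556.16 / 897 = 50.7872... → 50.79.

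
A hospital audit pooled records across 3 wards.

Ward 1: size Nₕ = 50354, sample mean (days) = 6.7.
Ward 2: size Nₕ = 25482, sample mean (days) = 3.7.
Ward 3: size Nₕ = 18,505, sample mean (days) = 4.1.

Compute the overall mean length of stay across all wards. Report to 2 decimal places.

5.38

N = 50354 + 25482 + 18505 = 94341.
Weight each subgroup mean by Nₕ/N and sum.
Σ Nₕx̄ₕ = 50354·6.7 + 25482·3.7 + 18505·4.1 = 337371.8 + 94283.4 + 75870.5 = 507525.7.
Divide by N: 507525.7 / 94341 = 5.3797... → 5.38.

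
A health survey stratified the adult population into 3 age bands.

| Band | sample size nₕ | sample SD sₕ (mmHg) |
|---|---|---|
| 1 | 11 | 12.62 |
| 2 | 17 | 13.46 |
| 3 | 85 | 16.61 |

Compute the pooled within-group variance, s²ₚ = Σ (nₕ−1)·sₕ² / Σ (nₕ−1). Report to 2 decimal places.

Degrees of freedom: 10 + 16 + 84 = 110.
Σ(nₕ−1)sₕ² = 10·159.2644 + 16·181.1716 + 84·275.8921 = 27666.326.
s²ₚ = 27666.326 / 110 = 251.5121... → 251.51.

251.51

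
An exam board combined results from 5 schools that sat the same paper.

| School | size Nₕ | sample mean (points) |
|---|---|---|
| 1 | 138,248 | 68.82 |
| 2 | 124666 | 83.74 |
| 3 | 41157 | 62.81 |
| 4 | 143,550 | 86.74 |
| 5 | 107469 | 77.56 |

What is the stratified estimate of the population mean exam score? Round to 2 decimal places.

N = 555090; weights Wₕ = Nₕ/N = (0.2491, 0.2246, 0.0741, 0.2586, 0.1936).
x̄_st = Σ Wₕ·x̄ₕ = 0.2491·68.82 + 0.2246·83.74 + 0.0741·62.81 + 0.2586·86.74 + 0.1936·77.56 ≈ 78.0516...
→ 78.05.

78.05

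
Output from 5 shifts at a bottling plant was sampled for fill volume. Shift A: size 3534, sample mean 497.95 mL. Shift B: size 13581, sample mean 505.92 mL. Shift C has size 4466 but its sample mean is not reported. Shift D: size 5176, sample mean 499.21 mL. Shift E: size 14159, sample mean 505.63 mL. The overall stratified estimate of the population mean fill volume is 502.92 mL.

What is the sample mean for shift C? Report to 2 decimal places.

N = 3534 + 13581 + 4466 + 5176 + 14159 = 40916.
Overall total = μ·N = 502.92·40916 = 20577474.72.
Subtract the known strata: 3534·497.95 + 13581·505.92 + 5176·499.21 + 14159·505.63 = 18373780.95.
Remaining total for shift C: 20577474.72 − 18373780.95 = 2203693.77.
Divide by its size: 2203693.77 / 4466 = 493.4379... → 493.44.

493.44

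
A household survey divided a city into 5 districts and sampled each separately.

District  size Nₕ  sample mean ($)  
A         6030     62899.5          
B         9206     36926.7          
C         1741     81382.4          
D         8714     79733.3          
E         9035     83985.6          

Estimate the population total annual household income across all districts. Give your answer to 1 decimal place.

A: 6030·62899.5 = 379283985
B: 9206·36926.7 = 339947200.2
C: 1741·81382.4 = 141686758.4
D: 8714·79733.3 = 694795976.2
E: 9035·83985.6 = 758809896
τ̂ = Σ Nₕx̄ₕ = 2314523815.8.

2314523815.8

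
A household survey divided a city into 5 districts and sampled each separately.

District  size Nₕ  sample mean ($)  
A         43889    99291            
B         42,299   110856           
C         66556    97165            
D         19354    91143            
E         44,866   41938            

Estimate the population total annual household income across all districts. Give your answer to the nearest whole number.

19159366313

Population total = Σ Nₕ·x̄ₕ (each stratum's size times its mean).
43889·99291 + 42299·110856 + 66556·97165 + 19354·91143 + 44866·41938 = 4357782699 + 4689097944 + 6466913740 + 1763981622 + 1881590308 = 19159366313.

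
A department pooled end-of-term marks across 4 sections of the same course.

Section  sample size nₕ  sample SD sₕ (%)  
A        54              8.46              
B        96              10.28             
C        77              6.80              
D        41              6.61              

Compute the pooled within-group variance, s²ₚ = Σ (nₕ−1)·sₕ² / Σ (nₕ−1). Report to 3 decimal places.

A: (54−1)·8.46² = 53·71.5716 = 3793.2948
B: (96−1)·10.28² = 95·105.6784 = 10039.448
C: (77−1)·6.80² = 76·46.24 = 3514.24
D: (41−1)·6.61² = 40·43.6921 = 1747.684
Numerator = 19094.6668; denominator = Σ(nₕ−1) = 264.
s²ₚ = 19094.6668/264 = 72.32828... → 72.328.

72.328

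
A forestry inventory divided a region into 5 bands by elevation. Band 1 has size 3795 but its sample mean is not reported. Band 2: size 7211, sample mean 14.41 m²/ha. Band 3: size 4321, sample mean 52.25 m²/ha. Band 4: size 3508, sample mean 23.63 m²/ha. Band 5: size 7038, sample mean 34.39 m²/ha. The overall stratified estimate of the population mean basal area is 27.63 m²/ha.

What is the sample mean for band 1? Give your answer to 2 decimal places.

15.88

N = 3795 + 7211 + 4321 + 3508 + 7038 = 25873.
Overall total = μ·N = 27.63·25873 = 714870.99.
Subtract the known strata: 7211·14.41 + 4321·52.25 + 3508·23.63 + 7038·34.39 = 654613.62.
Remaining total for band 1: 714870.99 − 654613.62 = 60257.37.
Divide by its size: 60257.37 / 3795 = 15.8781... → 15.88.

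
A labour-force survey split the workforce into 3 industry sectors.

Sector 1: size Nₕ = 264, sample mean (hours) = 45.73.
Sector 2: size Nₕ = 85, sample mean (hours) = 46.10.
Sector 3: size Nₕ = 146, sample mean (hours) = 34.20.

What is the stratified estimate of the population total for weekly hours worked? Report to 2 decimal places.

20984.42

1: 264·45.73 = 12072.72
2: 85·46.10 = 3918.5
3: 146·34.20 = 4993.2
τ̂ = Σ Nₕx̄ₕ = 20984.42.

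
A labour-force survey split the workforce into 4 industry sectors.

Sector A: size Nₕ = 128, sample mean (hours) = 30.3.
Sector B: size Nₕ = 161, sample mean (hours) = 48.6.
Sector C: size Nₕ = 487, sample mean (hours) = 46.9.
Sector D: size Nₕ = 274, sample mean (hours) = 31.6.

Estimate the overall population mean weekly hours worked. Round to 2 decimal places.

41.14

N = 1050; weights Wₕ = Nₕ/N = (0.1219, 0.1533, 0.4638, 0.2610).
x̄_st = Σ Wₕ·x̄ₕ = 0.1219·30.3 + 0.1533·48.6 + 0.4638·46.9 + 0.2610·31.6 ≈ 41.1445...
→ 41.14.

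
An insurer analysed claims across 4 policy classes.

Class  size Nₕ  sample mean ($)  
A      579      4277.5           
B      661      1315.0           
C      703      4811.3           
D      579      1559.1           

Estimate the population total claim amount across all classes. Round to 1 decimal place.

A: 579·4277.5 = 2476672.5
B: 661·1315.0 = 869215
C: 703·4811.3 = 3382343.9
D: 579·1559.1 = 902718.9
τ̂ = Σ Nₕx̄ₕ = 7630950.3.

7630950.3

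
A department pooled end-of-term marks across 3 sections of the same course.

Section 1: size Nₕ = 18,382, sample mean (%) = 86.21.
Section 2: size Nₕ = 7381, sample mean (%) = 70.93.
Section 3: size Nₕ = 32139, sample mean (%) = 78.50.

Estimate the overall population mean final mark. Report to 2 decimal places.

N = 18382 + 7381 + 32139 = 57902.
Weight each subgroup mean by Nₕ/N and sum.
Σ Nₕx̄ₕ = 18382·86.21 + 7381·70.93 + 32139·78.50 = 1584712.22 + 523534.33 + 2522911.5 = 4631158.05.
Divide by N: 4631158.05 / 57902 = 79.9827... → 79.98.

79.98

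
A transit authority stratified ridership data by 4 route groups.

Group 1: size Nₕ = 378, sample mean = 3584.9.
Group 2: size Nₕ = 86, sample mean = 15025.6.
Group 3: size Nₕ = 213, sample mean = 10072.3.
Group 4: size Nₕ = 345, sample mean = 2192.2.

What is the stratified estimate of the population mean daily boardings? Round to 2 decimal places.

N = 1022; weights Wₕ = Nₕ/N = (0.3699, 0.0841, 0.2084, 0.3376).
x̄_st = Σ Wₕ·x̄ₕ = 0.3699·3584.9 + 0.0841·15025.6 + 0.2084·10072.3 + 0.3376·2192.2 ≈ 5429.5525...
→ 5429.55.

5429.55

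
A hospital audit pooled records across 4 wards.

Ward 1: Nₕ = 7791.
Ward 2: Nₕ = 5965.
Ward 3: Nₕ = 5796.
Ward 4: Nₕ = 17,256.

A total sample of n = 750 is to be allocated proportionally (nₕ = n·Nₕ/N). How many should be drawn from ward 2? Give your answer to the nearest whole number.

122

Share of ward 2 = 5965/36808 = 0.16206.
Allocate 750 × 0.16206 = 121.543... → 122.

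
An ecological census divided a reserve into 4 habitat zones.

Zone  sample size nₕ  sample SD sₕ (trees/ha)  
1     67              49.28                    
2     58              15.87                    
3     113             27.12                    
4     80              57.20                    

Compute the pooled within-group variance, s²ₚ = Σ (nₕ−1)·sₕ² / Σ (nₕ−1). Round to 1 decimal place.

Degrees of freedom: 66 + 57 + 112 + 79 = 314.
Σ(nₕ−1)sₕ² = 66·2428.5184 + 57·251.8569 + 112·735.4944 + 79·3271.84 = 515488.7905.
s²ₚ = 515488.7905 / 314 = 1641.684... → 1641.7.

1641.7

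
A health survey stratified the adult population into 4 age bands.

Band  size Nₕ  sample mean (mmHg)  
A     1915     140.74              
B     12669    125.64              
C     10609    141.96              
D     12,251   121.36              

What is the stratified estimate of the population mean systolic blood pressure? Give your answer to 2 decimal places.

N = 1915 + 12669 + 10609 + 12251 = 37444.
Weight each subgroup mean by Nₕ/N and sum.
Σ Nₕx̄ₕ = 1915·140.74 + 12669·125.64 + 10609·141.96 + 12251·121.36 = 269517.1 + 1591733.16 + 1506053.64 + 1486781.36 = 4854085.26.
Divide by N: 4854085.26 / 37444 = 129.6359... → 129.64.

129.64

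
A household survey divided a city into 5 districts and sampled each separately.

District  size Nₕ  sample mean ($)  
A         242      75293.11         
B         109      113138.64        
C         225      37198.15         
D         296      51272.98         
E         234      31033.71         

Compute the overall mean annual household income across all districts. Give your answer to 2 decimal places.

55480.40

x̄_st = (Σ Nₕx̄ₕ) / (Σ Nₕ) = (242·75293.11 + 109·113138.64 + 225·37198.15 + 296·51272.98 + 234·31033.71) / 1106
= 61361318.35 / 1106 = 55480.3963... → 55480.40.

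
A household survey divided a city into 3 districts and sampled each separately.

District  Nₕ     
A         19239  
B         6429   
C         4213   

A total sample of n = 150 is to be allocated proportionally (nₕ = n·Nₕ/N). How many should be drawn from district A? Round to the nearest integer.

97

N = 19239 + 6429 + 4213 = 29881.
n_A = 150·19239/29881 = 96.578... → 97.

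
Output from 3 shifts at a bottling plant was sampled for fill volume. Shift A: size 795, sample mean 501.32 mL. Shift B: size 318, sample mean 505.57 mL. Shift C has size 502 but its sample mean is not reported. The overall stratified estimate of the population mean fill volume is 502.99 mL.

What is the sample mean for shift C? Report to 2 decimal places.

Σ Nₕx̄ₕ = N·μ, so 502·x̄_C = 1615·502.99 − (795·501.32 + 318·505.57).
= 812328.85 − 559320.66 = 253008.19.
x̄_C = 253008.19 / 502 = 504.0004... → 504.00.

504.00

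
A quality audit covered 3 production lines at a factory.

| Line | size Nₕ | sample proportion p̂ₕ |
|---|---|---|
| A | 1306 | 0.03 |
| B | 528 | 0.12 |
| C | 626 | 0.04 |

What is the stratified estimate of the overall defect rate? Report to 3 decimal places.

Wₕ = Nₕ/N with N = 2460: 0.5309, 0.2146, 0.2545.
p̂_st = 0.5309·0.03 + 0.2146·0.12 + 0.2545·0.04 ≈ 0.05186... → 0.052.

0.052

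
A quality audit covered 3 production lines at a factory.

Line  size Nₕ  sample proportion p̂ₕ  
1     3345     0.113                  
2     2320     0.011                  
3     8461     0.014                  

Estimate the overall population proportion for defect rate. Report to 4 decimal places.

Wₕ = Nₕ/N with N = 14126: 0.2368, 0.1642, 0.5990.
p̂_st = 0.2368·0.113 + 0.1642·0.011 + 0.5990·0.014 ≈ 0.036950... → 0.0370.

0.0370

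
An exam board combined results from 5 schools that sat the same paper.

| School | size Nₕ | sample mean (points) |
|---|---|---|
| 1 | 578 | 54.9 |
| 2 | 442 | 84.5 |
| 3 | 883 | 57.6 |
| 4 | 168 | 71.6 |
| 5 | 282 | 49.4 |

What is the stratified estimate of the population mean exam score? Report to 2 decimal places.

62.01

N = 578 + 442 + 883 + 168 + 282 = 2353.
Weight each subgroup mean by Nₕ/N and sum.
Σ Nₕx̄ₕ = 578·54.9 + 442·84.5 + 883·57.6 + 168·71.6 + 282·49.4 = 31732.2 + 37349 + 50860.8 + 12028.8 + 13930.8 = 145901.6.
Divide by N: 145901.6 / 2353 = 62.0066... → 62.01.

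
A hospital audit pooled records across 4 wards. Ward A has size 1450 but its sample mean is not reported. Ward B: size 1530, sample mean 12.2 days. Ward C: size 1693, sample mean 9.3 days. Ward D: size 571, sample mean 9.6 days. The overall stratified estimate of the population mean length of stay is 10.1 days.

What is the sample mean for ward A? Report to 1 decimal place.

Σ Nₕx̄ₕ = N·μ, so 1450·x̄_A = 5244·10.1 − (1530·12.2 + 1693·9.3 + 571·9.6).
= 52964.4 − 39892.5 = 13071.9.
x̄_A = 13071.9 / 1450 = 9.015... → 9.0.

9.0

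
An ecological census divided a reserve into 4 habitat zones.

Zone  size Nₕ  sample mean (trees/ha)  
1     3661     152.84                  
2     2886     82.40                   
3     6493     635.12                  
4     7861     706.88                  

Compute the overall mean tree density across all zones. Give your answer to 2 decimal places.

x̄_st = (Σ Nₕx̄ₕ) / (Σ Nₕ) = (3661·152.84 + 2886·82.40 + 6493·635.12 + 7861·706.88) / 20901
= 10477971.48 / 20901 = 501.3144... → 501.31.

501.31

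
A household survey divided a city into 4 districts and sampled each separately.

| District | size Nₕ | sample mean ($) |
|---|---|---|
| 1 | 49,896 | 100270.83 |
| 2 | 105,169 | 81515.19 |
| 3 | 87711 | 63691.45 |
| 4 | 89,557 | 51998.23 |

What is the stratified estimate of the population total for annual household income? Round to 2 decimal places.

1: 49896·100270.83 = 5003113333.68
2: 105169·81515.19 = 8572871017.11
3: 87711·63691.45 = 5586440770.95
4: 89557·51998.23 = 4656805484.11
τ̂ = Σ Nₕx̄ₕ = 23819230605.85.

23819230605.85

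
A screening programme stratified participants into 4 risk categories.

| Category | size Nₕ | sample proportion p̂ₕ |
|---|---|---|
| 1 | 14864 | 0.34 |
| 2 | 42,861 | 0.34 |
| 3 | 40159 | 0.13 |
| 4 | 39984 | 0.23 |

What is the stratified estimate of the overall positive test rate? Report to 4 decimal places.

Wₕ = Nₕ/N with N = 137868: 0.1078, 0.3109, 0.2913, 0.2900.
p̂_st = 0.1078·0.34 + 0.3109·0.34 + 0.2913·0.13 + 0.2900·0.23 ≈ 0.246928... → 0.2469.

0.2469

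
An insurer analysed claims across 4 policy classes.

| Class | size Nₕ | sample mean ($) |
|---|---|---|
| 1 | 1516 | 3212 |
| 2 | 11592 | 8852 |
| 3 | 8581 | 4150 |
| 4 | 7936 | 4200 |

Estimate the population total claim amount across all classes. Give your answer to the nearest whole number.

176424126

1: 1516·3212 = 4869392
2: 11592·8852 = 102612384
3: 8581·4150 = 35611150
4: 7936·4200 = 33331200
τ̂ = Σ Nₕx̄ₕ = 176424126.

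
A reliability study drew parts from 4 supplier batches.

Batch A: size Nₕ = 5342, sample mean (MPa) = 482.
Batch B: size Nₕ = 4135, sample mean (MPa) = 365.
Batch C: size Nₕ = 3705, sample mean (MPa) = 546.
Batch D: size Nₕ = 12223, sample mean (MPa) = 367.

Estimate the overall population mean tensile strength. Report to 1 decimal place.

417.0

x̄_st = (Σ Nₕx̄ₕ) / (Σ Nₕ) = (5342·482 + 4135·365 + 3705·546 + 12223·367) / 25405
= 10592890 / 25405 = 416.961... → 417.0.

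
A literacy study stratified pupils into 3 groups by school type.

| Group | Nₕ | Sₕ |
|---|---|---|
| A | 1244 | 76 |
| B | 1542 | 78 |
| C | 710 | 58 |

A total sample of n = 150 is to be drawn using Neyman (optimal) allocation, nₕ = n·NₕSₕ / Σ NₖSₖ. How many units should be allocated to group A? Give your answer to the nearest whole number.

Σ NₕSₕ = 1244·76 + 1542·78 + 710·58 = 256000.
Share for A: 94544/256000 = 0.36931.
n_A = 150 × 0.36931 = 55.397... → 55.

55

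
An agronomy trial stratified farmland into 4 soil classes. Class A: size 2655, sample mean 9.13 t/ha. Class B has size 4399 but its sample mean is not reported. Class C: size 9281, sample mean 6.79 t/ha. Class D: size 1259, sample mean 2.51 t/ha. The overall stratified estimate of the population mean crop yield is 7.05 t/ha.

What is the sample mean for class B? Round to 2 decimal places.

7.64

N = 2655 + 4399 + 9281 + 1259 = 17594.
Overall total = μ·N = 7.05·17594 = 124037.7.
Subtract the known strata: 2655·9.13 + 9281·6.79 + 1259·2.51 = 90418.23.
Remaining total for class B: 124037.7 − 90418.23 = 33619.47.
Divide by its size: 33619.47 / 4399 = 7.6425... → 7.64.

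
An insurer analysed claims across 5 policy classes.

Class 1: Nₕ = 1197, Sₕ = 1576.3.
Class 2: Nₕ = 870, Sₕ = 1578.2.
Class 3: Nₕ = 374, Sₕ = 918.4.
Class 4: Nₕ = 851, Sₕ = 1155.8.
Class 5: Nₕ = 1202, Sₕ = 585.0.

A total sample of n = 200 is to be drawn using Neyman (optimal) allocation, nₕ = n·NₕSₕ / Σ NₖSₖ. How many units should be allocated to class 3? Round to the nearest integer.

1: NₕSₕ = 1197·1576.3 = 1886831.1
2: NₕSₕ = 870·1578.2 = 1373034
3: NₕSₕ = 374·918.4 = 343481.6
4: NₕSₕ = 851·1155.8 = 983585.8
5: NₕSₕ = 1202·585.0 = 703170
Σ NₕSₕ = 5290102.5.
n_3 = 200·343481.6/5290102.5 = 12.986... → 13.

13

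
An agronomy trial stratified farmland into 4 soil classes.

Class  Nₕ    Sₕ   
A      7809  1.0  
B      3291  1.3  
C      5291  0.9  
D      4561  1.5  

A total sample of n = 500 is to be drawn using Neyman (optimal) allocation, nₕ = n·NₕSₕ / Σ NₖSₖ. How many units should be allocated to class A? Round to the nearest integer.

165

Σ NₕSₕ = 7809·1.0 + 3291·1.3 + 5291·0.9 + 4561·1.5 = 23690.7.
Share for A: 7809/23690.7 = 0.32962.
n_A = 500 × 0.32962 = 164.812... → 165.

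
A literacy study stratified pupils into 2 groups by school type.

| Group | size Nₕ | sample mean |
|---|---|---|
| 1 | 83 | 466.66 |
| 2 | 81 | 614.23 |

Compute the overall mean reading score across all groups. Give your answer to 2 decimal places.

539.55

N = 83 + 81 = 164.
Overall mean = Σ (Nₕ/N)·x̄ₕ — weight by population share, not a simple average.
Σ Nₕx̄ₕ = 83·466.66 + 81·614.23 = 38732.78 + 49752.63 = 88485.41.
Divide by N: 88485.41 / 164 = 539.5452... → 539.55.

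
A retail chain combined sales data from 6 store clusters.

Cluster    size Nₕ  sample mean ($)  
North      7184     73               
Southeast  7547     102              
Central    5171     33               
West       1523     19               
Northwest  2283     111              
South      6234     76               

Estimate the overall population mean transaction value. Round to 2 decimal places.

74.18

x̄_st = (Σ Nₕx̄ₕ) / (Σ Nₕ) = (7184·73 + 7547·102 + 5171·33 + 1523·19 + 2283·111 + 6234·76) / 29942
= 2221003 / 29942 = 74.1768... → 74.18.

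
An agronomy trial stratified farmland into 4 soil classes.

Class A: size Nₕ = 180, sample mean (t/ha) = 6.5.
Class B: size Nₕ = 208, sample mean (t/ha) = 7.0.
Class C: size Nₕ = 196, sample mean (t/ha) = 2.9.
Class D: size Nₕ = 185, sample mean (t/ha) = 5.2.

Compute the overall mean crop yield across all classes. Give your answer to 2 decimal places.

N = 769; weights Wₕ = Nₕ/N = (0.2341, 0.2705, 0.2549, 0.2406).
x̄_st = Σ Wₕ·x̄ₕ = 0.2341·6.5 + 0.2705·7.0 + 0.2549·2.9 + 0.2406·5.2 ≈ 5.4049...
→ 5.40.

5.40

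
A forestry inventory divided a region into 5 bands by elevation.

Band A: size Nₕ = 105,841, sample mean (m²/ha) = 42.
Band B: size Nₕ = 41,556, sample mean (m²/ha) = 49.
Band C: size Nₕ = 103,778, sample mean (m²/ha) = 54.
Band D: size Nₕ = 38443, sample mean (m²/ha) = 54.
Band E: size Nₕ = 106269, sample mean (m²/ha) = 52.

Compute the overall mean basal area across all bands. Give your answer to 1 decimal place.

49.7

x̄_st = (Σ Nₕx̄ₕ) / (Σ Nₕ) = (105841·42 + 41556·49 + 103778·54 + 38443·54 + 106269·52) / 395887
= 19687488 / 395887 = 49.730... → 49.7.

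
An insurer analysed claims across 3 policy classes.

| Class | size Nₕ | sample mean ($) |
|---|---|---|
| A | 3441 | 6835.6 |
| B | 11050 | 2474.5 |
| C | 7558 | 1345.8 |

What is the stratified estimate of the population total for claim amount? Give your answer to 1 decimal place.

Population total = Σ Nₕ·x̄ₕ (each stratum's size times its mean).
3441·6835.6 + 11050·2474.5 + 7558·1345.8 = 23521299.6 + 27343225 + 10171556.4 = 61036081.0.

61036081.0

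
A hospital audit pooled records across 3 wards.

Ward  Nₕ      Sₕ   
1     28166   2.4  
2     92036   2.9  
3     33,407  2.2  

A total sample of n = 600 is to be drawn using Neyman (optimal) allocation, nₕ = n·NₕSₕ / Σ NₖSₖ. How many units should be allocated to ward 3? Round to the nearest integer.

108

Σ NₕSₕ = 28166·2.4 + 92036·2.9 + 33407·2.2 = 407998.2.
Share for 3: 73495.4/407998.2 = 0.18014.
n_3 = 600 × 0.18014 = 108.082... → 108.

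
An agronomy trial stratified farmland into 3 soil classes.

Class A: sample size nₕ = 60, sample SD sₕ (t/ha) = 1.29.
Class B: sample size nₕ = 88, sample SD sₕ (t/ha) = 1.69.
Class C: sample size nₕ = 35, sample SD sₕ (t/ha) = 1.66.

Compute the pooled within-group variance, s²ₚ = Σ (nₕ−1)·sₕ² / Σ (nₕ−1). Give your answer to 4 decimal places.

A: (60−1)·1.29² = 59·1.6641 = 98.1819
B: (88−1)·1.69² = 87·2.8561 = 248.4807
C: (35−1)·1.66² = 34·2.7556 = 93.6904
Numerator = 440.353; denominator = Σ(nₕ−1) = 180.
s²ₚ = 440.353/180 = 2.446406... → 2.4464.

2.4464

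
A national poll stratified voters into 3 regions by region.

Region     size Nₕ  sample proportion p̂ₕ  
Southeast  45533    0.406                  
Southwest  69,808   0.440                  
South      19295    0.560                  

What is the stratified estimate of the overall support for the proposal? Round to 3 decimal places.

N = 45533 + 69808 + 19295 = 134636.
Overall proportion = Σ (Nₕ/N)·p̂ₕ.
Σ Nₕp̂ₕ = 18486.398 + 30715.52 + 10805.2 = 60007.118.
60007.118 / 134636 = 0.44570... → 0.446.

0.446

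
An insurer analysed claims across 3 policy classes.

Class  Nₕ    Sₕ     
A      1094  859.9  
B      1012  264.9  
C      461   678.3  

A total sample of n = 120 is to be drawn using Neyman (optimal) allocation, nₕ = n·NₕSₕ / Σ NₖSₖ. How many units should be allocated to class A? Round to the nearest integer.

74

A: NₕSₕ = 1094·859.9 = 940730.6
B: NₕSₕ = 1012·264.9 = 268078.8
C: NₕSₕ = 461·678.3 = 312696.3
Σ NₕSₕ = 1521505.7.
n_A = 120·940730.6/1521505.7 = 74.195... → 74.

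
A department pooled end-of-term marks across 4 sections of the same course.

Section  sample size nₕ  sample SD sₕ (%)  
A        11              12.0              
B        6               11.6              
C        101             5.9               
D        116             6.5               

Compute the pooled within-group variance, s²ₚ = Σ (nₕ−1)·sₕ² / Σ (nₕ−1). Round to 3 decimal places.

A: (11−1)·12.0² = 10·144 = 1440
B: (6−1)·11.6² = 5·134.56 = 672.8
C: (101−1)·5.9² = 100·34.81 = 3481
D: (116−1)·6.5² = 115·42.25 = 4858.75
Numerator = 10452.55; denominator = Σ(nₕ−1) = 230.
s²ₚ = 10452.55/230 = 45.44587... → 45.446.

45.446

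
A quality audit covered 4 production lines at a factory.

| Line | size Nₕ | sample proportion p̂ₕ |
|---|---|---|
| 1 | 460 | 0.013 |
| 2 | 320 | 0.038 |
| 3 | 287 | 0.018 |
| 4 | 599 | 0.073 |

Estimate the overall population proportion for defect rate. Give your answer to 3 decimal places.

0.040

N = 460 + 320 + 287 + 599 = 1666.
Overall proportion = Σ (Nₕ/N)·p̂ₕ.
Σ Nₕp̂ₕ = 5.98 + 12.16 + 5.166 + 43.727 = 67.033.
67.033 / 1666 = 0.04024... → 0.040.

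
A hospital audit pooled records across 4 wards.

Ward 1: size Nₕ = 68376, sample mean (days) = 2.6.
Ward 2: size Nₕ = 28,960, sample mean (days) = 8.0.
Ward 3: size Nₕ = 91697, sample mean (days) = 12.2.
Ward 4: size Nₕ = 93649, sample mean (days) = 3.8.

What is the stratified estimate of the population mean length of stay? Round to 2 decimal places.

6.66

N = 282682; weights Wₕ = Nₕ/N = (0.2419, 0.1024, 0.3244, 0.3313).
x̄_st = Σ Wₕ·x̄ₕ = 0.2419·2.6 + 0.1024·8.0 + 0.3244·12.2 + 0.3313·3.8 ≈ 6.6648...
→ 6.66.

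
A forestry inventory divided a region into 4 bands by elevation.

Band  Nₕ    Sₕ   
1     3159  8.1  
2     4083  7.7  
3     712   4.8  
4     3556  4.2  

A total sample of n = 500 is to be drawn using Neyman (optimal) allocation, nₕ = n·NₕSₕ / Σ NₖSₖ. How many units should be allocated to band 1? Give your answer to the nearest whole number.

170

Σ NₕSₕ = 3159·8.1 + 4083·7.7 + 712·4.8 + 3556·4.2 = 75379.8.
Share for 1: 25587.9/75379.8 = 0.33945.
n_1 = 500 × 0.33945 = 169.727... → 170.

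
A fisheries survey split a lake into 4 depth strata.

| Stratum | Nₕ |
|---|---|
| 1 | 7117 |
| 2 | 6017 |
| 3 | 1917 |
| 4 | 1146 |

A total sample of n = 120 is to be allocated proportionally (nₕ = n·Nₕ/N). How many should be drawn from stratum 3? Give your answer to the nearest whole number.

Share of stratum 3 = 1917/16197 = 0.11836.
Allocate 120 × 0.11836 = 14.203... → 14.

14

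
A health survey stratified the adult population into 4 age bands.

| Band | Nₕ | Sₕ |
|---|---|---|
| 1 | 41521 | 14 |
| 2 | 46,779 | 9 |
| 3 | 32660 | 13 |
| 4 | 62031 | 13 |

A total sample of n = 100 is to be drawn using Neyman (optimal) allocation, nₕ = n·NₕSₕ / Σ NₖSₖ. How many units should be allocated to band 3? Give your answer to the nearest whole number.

19

Σ NₕSₕ = 41521·14 + 46779·9 + 32660·13 + 62031·13 = 2233288.
Share for 3: 424580/2233288 = 0.19011.
n_3 = 100 × 0.19011 = 19.011... → 19.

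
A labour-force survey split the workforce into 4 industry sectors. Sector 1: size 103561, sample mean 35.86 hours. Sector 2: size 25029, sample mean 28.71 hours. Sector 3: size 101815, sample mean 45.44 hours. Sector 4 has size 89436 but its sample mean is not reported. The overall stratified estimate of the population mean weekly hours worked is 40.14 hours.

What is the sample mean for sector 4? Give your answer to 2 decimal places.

42.26

Σ Nₕx̄ₕ = N·μ, so 89436·x̄_4 = 319841·40.14 − (103561·35.86 + 25029·28.71 + 101815·45.44).
= 12838417.74 − 9058753.65 = 3779664.09.
x̄_4 = 3779664.09 / 89436 = 42.2611... → 42.26.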